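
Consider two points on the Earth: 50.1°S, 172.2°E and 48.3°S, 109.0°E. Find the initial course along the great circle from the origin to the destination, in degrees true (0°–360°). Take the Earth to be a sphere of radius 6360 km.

θ = atan2( sin Δλ·cos φ₂ ,  cos φ₁ sin φ₂ − sin φ₁ cos φ₂ cos Δλ )
  = atan2(-0.5938, -0.2488) = 247.26°

247.3°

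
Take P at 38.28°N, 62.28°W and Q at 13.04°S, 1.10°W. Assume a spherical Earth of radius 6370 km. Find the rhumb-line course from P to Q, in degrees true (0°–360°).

Meridional parts: M(φ₁)=+0.7242, M(φ₂)=-0.2296 → ΔM = -0.9538;  Δλ = +1.0678 rad
tan C = Δλ / ΔM = -1.1195 → C = 131.77°

131.8°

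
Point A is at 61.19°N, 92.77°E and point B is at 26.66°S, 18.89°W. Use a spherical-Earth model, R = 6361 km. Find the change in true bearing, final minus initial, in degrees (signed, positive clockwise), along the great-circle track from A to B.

-62.5°

At departure: θ₁ = atan2(sin Δλ cos φ₂, cos φ₁ sin φ₂ − sin φ₁ cos φ₂ cos Δλ) = 275.01°
At arrival: θ₂ = atan2(sin Δλ cos φ₁, −cos φ₂ sin φ₁ + sin φ₂ cos φ₁ cos Δλ) = 212.49°
Δθ = θ₂ − θ₁ = -62.5°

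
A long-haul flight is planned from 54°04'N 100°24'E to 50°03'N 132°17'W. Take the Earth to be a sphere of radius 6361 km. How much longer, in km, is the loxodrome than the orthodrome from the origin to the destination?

1267 km

Great circle: cos σ = sin φ₁ sin φ₂ + cos φ₁ cos φ₂ cos Δλ,  σ = 1.1677 rad → d_gc = 7427.6 km
Rhumb line: Δψ = -0.1141, q = Δφ/Δψ = 0.6143, d_rh = R√(Δφ²+q²Δλ²) = 8694.7 km
Excess = 8694.7 − 7427.6 = 1267.1 ≈ 1267 km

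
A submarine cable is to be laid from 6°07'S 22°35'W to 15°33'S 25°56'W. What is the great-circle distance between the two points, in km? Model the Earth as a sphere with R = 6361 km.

Haversine: a = sin²(Δφ/2)+cos φ₁ cos φ₂ sin²(Δλ/2) = 0.00758;  σ = 2·atan2(√a,√(1−a))
σ = 9.989° → d = Rσ = 6361·0.17435 = 1109 km

1109 km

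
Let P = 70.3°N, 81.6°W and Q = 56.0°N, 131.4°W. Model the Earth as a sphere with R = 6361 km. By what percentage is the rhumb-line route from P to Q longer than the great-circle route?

2.6%

Great circle: σ = 0.4460 rad → d_gc = Rσ = 2836.9 km
Rhumb: Δφ = -0.2496, Δλ = -0.8692, Δψ = -0.5658, q = Δφ/Δψ = 0.4411 → d_rh = R√(Δφ²+q²Δλ²) = 2910.1 km
Excess = (2910.1 − 2836.9) / 2836.9 = 73.2 / 2836.9 = 2.58% ≈ 2.6%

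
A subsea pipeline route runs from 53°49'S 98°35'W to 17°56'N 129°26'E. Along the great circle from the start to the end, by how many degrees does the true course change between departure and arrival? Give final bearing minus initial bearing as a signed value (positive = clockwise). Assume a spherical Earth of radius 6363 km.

+81.0°

At departure: θ₁ = atan2(sin Δλ cos φ₂, cos φ₁ sin φ₂ − sin φ₁ cos φ₂ cos Δλ) = 244.86°
At arrival: θ₂ = atan2(sin Δλ cos φ₁, −cos φ₂ sin φ₁ + sin φ₂ cos φ₁ cos Δλ) = 325.82°
Δθ = θ₂ − θ₁ = +81.0°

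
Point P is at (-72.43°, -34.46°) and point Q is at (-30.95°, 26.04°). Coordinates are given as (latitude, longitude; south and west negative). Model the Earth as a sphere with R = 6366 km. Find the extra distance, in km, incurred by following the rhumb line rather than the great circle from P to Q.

179 km

Great circle: cos σ = sin φ₁ sin φ₂ + cos φ₁ cos φ₂ cos Δλ,  σ = 0.9049 rad → d_gc = 5760.5 km
Rhumb line: Δψ = +1.2988, q = Δφ/Δψ = 0.5574, d_rh = R√(Δφ²+q²Δλ²) = 5939.8 km
Excess = 5939.8 − 5760.5 = 179.3 ≈ 179 km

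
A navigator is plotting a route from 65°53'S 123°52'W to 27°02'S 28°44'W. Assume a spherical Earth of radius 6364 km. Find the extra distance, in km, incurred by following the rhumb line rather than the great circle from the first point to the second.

Great circle: cos σ = sin φ₁ sin φ₂ + cos φ₁ cos φ₂ cos Δλ,  σ = 1.1785 rad → d_gc = 7500.2 km
Rhumb line: Δψ = +1.0532, q = Δφ/Δψ = 0.6438, d_rh = R√(Δφ²+q²Δλ²) = 8056.2 km
Excess = 8056.2 − 7500.2 = 556.0 ≈ 556 km

556 km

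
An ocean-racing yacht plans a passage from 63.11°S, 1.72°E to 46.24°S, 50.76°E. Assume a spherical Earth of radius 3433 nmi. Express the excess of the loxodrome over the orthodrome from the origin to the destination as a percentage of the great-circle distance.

Great circle: σ = 0.5563 rad → d_gc = Rσ = 1909.8 nmi
Rhumb: Δφ = +0.2944, Δλ = +0.8559, Δψ = +0.5187, q = Δφ/Δψ = 0.5676 → d_rh = R√(Δφ²+q²Δλ²) = 1950.3 nmi
Excess = (1950.3 − 1909.8) / 1909.8 = 40.5 / 1909.8 = 2.12% ≈ 2.1%

2.1%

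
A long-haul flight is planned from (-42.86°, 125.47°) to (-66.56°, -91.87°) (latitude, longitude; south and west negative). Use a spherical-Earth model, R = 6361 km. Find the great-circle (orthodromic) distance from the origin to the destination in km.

Haversine: a = sin²(Δφ/2)+cos φ₁ cos φ₂ sin²(Δλ/2) = 0.30387;  σ = 2·atan2(√a,√(1−a))
σ = 66.905° → d = Rσ = 6361·1.16772 = 7428 km

7428 km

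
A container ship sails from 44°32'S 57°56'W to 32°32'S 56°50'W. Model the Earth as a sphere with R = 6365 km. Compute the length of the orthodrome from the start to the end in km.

Haversine: a = sin²(Δφ/2)+cos φ₁ cos φ₂ sin²(Δλ/2) = 0.01098;  σ = 2·atan2(√a,√(1−a))
σ = 12.030° → d = Rσ = 6365·0.20997 = 1336 km

1336 km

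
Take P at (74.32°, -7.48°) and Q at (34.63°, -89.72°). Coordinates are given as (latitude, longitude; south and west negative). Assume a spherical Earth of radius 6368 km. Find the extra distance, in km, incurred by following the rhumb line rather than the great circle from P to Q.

Great circle: cos σ = sin φ₁ sin φ₂ + cos φ₁ cos φ₂ cos Δλ,  σ = 0.9556 rad → d_gc = 6085.0 km
Rhumb line: Δψ = -1.3377, q = Δφ/Δψ = 0.5178, d_rh = R√(Δφ²+q²Δλ²) = 6470.0 km
Excess = 6470.0 − 6085.0 = 385.0 ≈ 385 km

385 km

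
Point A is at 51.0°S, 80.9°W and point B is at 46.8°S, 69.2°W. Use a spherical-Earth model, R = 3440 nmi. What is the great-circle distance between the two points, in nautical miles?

525 nmi

cos σ = sin φ₁ sin φ₂ + cos φ₁ cos φ₂ cos Δλ
      = sin(-51.00°)sin(-46.80°) + cos(-51.00°)cos(-46.80°)cos(11.70°) = 0.9884
σ = 8.749° → d = Rσ = 3440·0.15270 = 525 nmi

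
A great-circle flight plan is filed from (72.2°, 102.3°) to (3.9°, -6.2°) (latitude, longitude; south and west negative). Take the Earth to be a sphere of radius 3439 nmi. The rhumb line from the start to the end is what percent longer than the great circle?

Great circle: σ = 1.6028 rad → d_gc = Rσ = 5512.1 nmi
Rhumb: Δφ = -1.1921, Δλ = -1.8937, Δψ = -1.7860, q = Δφ/Δψ = 0.6675 → d_rh = R√(Δφ²+q²Δλ²) = 5975.0 nmi
Excess = (5975.0 − 5512.1) / 5512.1 = 462.9 / 5512.1 = 8.40% ≈ 8.4%

8.4%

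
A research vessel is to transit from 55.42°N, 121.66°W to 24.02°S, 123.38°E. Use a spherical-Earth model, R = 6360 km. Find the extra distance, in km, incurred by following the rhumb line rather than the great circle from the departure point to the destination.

Great circle: cos σ = sin φ₁ sin φ₂ + cos φ₁ cos φ₂ cos Δλ,  σ = 2.1578 rad → d_gc = 13723.9 km
Rhumb line: Δψ = -1.5992, q = Δφ/Δψ = 0.8670, d_rh = R√(Δφ²+q²Δλ²) = 14148.0 km
Excess = 14148.0 − 13723.9 = 424.1 ≈ 424 km

424 km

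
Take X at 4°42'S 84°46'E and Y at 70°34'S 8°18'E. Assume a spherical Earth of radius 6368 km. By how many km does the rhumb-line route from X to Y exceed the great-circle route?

Great circle: cos σ = sin φ₁ sin φ₂ + cos φ₁ cos φ₂ cos Δλ,  σ = 1.4153 rad → d_gc = 9012.7 km
Rhumb line: Δψ = -1.6826, q = Δφ/Δψ = 0.6832, d_rh = R√(Δφ²+q²Δλ²) = 9343.8 km
Excess = 9343.8 − 9012.7 = 331.1 ≈ 331 km

331 km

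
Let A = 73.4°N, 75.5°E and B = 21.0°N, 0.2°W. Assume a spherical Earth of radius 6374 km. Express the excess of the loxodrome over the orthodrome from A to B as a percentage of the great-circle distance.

4.6%

Great circle: σ = 1.1491 rad → d_gc = Rσ = 7324.4 km
Rhumb: Δφ = -0.9146, Δλ = -1.3212, Δψ = -1.5499, q = Δφ/Δψ = 0.5901 → d_rh = R√(Δφ²+q²Δλ²) = 7659.9 km
Excess = (7659.9 − 7324.4) / 7324.4 = 335.5 / 7324.4 = 4.58% ≈ 4.6%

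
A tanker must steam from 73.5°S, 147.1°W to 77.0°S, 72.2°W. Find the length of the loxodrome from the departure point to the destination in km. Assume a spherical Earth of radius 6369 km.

2145 km

Δψ = ln[tan(π/4+φ₂/2)/tan(π/4+φ₁/2)] = -0.2411;  Δφ = -0.0611 rad,  Δλ = +1.3073 rad
q = Δφ/Δψ = 0.2534
d = R·√(Δφ² + q²Δλ²) = 6369·0.33686 = 2145 km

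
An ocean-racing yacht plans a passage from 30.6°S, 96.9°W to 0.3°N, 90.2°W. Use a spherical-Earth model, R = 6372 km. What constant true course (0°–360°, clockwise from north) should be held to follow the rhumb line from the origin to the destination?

11.7°

Meridional parts: M(φ₁)=-0.5614, M(φ₂)=+0.0052 → ΔM = +0.5667;  Δλ = +0.1169 rad
tan C = Δλ / ΔM = +0.2064 → C = 11.66°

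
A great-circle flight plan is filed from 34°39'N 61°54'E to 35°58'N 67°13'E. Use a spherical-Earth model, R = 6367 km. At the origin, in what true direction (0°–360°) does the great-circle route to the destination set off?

N = sin Δλ·cos φ₂ = +0.0750;  D = cos φ₁ sin φ₂ − sin φ₁ cos φ₂ cos Δλ = +0.0250
initial course = atan2(N, D) = 71.59°

71.6°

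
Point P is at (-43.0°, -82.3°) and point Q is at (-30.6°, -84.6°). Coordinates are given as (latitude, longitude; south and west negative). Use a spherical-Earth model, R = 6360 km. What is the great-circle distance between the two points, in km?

Haversine: a = sin²(Δφ/2)+cos φ₁ cos φ₂ sin²(Δλ/2) = 0.01192;  σ = 2·atan2(√a,√(1−a))
σ = 12.535° → d = Rσ = 6360·0.21877 = 1391 km

1391 km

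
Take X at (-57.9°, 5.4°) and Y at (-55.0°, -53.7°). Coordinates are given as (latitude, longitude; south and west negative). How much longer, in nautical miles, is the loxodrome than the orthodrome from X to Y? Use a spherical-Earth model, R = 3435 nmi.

62 nmi

Great circle: cos σ = sin φ₁ sin φ₂ + cos φ₁ cos φ₂ cos Δλ,  σ = 0.5540 rad → d_gc = 1902.9 nmi
Rhumb line: Δψ = +0.0916, q = Δφ/Δψ = 0.5523, d_rh = R√(Δφ²+q²Δλ²) = 1964.7 nmi
Excess = 1964.7 − 1902.9 = 61.8 ≈ 62 nmi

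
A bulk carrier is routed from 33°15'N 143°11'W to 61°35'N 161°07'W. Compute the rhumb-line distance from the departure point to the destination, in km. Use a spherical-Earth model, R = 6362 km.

Δψ = ln[tan(π/4+φ₂/2)/tan(π/4+φ₁/2)] = +0.7577;  Δφ = +0.4945 rad,  Δλ = -0.3130 rad
q = Δφ/Δψ = 0.6527
d = R·√(Δφ² + q²Δλ²) = 6362·0.53504 = 3404 km

3404 km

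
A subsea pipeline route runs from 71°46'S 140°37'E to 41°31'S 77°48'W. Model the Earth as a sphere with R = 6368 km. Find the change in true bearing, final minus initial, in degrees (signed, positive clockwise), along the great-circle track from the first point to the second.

Initial bearing θ₁ = atan2(sin Δλ cos φ₂, cos φ₁ sin φ₂ − sin φ₁ cos φ₂ cos Δλ) = 148.68°
Final bearing θ₂ = (initial bearing from the destination back to the start) + 180° = 12.55°
Δθ = θ₂ − θ₁ = -136.1°

-136.1°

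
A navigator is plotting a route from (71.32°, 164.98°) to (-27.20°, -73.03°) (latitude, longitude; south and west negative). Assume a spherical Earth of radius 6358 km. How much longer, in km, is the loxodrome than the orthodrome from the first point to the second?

Great circle: cos σ = sin φ₁ sin φ₂ + cos φ₁ cos φ₂ cos Δλ,  σ = 2.1944 rad → d_gc = 13951.7 km
Rhumb line: Δψ = -2.2986, q = Δφ/Δψ = 0.7480, d_rh = R√(Δφ²+q²Δλ²) = 14901.8 km
Excess = 14901.8 − 13951.7 = 950.1 ≈ 950 km

950 km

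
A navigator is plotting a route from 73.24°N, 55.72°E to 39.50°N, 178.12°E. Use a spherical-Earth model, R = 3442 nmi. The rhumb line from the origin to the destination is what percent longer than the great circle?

16.3%

Great circle: σ = 1.0589 rad → d_gc = Rσ = 3644.7 nmi
Rhumb: Δφ = -0.5889, Δλ = +2.1363, Δψ = -1.1637, q = Δφ/Δψ = 0.5061 → d_rh = R√(Δφ²+q²Δλ²) = 4237.3 nmi
Excess = (4237.3 − 3644.7) / 3644.7 = 592.6 / 3644.7 = 16.26% ≈ 16.3%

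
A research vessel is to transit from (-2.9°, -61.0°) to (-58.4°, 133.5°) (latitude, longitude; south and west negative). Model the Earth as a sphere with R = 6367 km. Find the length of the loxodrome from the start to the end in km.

Δψ = ln[tan(π/4+φ₂/2)/tan(π/4+φ₁/2)] = -1.2118;  Δφ = -0.9687 rad,  Δλ = -2.8885 rad
q = Δφ/Δψ = 0.7994
d = R·√(Δφ² + q²Δλ²) = 6367·2.50396 = 15943 km

15943 km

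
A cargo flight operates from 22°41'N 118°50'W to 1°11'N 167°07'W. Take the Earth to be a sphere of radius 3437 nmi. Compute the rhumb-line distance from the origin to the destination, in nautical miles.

Δψ = ln[tan(π/4+φ₂/2)/tan(π/4+φ₁/2)] = -0.3860;  Δφ = -0.3752 rad,  Δλ = -0.8427 rad
q = Δφ/Δψ = 0.9721
d = R·√(Δφ² + q²Δλ²) = 3437·0.90106 = 3097 nmi

3097 nmi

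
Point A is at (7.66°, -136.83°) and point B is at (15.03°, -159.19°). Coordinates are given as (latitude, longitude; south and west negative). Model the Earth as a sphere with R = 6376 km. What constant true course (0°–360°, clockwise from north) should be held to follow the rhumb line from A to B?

Meridional parts: M(φ₁)=+0.1341, M(φ₂)=+0.2654 → ΔM = +0.1313;  Δλ = -0.3903 rad
tan C = Δλ / ΔM = -2.9724 → C = 288.59°

288.6°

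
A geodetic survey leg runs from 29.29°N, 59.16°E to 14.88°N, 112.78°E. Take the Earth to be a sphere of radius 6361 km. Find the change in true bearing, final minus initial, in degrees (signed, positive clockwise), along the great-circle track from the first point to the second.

+21.7°

At departure: θ₁ = atan2(sin Δλ cos φ₂, cos φ₁ sin φ₂ − sin φ₁ cos φ₂ cos Δλ) = 94.15°
At arrival: θ₂ = atan2(sin Δλ cos φ₁, −cos φ₂ sin φ₁ + sin φ₂ cos φ₁ cos Δλ) = 115.84°
Δθ = θ₂ − θ₁ = +21.7°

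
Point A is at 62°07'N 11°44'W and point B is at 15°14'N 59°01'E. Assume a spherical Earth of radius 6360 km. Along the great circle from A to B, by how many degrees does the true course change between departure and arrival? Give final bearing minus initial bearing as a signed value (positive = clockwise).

+51.6°

At departure: θ₁ = atan2(sin Δλ cos φ₂, cos φ₁ sin φ₂ − sin φ₁ cos φ₂ cos Δλ) = 99.86°
At arrival: θ₂ = atan2(sin Δλ cos φ₁, −cos φ₂ sin φ₁ + sin φ₂ cos φ₁ cos Δλ) = 151.47°
Δθ = θ₂ − θ₁ = +51.6°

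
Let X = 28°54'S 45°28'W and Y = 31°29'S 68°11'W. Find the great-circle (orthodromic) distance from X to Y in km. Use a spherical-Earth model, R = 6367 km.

2197 km

Haversine: a = sin²(Δφ/2)+cos φ₁ cos φ₂ sin²(Δλ/2) = 0.02947;  σ = 2·atan2(√a,√(1−a))
σ = 19.768° → d = Rσ = 6367·0.34502 = 2197 km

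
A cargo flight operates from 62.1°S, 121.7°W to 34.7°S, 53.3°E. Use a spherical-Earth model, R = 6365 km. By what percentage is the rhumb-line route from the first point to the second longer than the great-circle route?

38.9%

Great circle: σ = 1.4506 rad → d_gc = Rσ = 9233.3 km
Rhumb: Δφ = +0.4782, Δλ = +3.0543, Δψ = +0.7463, q = Δφ/Δψ = 0.6408 → d_rh = R√(Δφ²+q²Δλ²) = 12824.7 km
Excess = (12824.7 − 9233.3) / 9233.3 = 3591.4 / 9233.3 = 38.90% ≈ 38.9%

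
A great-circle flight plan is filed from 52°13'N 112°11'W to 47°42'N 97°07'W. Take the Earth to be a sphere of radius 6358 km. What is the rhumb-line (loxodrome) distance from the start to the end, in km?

Δψ = ln[tan(π/4+φ₂/2)/tan(π/4+φ₁/2)] = -0.1227;  Δφ = -0.0788 rad,  Δλ = +0.2630 rad
q = Δφ/Δψ = 0.6427
d = R·√(Δφ² + q²Δλ²) = 6358·0.18649 = 1186 km

1186 km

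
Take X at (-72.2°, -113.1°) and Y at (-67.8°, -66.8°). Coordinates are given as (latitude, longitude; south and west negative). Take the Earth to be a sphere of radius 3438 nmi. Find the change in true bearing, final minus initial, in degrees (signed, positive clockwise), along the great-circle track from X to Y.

-43.8°

At departure: θ₁ = atan2(sin Δλ cos φ₂, cos φ₁ sin φ₂ − sin φ₁ cos φ₂ cos Δλ) = 97.20°
At arrival: θ₂ = atan2(sin Δλ cos φ₁, −cos φ₂ sin φ₁ + sin φ₂ cos φ₁ cos Δλ) = 53.39°
Δθ = θ₂ − θ₁ = -43.8°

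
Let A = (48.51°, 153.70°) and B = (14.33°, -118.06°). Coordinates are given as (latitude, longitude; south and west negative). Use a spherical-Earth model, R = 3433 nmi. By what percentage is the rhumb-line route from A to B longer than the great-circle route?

Great circle: σ = 1.3642 rad → d_gc = Rσ = 4683.4 nmi
Rhumb: Δφ = -0.5966, Δλ = +1.5401, Δψ = -0.7181, q = Δφ/Δψ = 0.8308 → d_rh = R√(Δφ²+q²Δλ²) = 4846.3 nmi
Excess = (4846.3 − 4683.4) / 4683.4 = 162.9 / 4683.4 = 3.48% ≈ 3.5%

3.5%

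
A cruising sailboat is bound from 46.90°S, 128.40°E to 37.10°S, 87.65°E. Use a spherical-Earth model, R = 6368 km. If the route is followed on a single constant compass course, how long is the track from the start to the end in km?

3527 km

Rhumb course C = atan2(Δλ, Δψ) with Δψ = ln[tan(π/4+φ₂/2)/tan(π/4+φ₁/2)] = +0.2309, Δλ = -0.7112 → C = 287.99°
d = R·|Δφ| / |cos C| = 6368·0.17104 / 0.30879 = 3527 km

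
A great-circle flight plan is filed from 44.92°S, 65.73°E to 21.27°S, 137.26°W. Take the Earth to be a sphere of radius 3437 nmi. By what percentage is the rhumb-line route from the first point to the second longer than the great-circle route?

19.3%

Great circle: σ = 1.9297 rad → d_gc = Rσ = 6632.5 nmi
Rhumb: Δφ = +0.4128, Δλ = +2.7403, Δψ = +0.4993, q = Δφ/Δψ = 0.8266 → d_rh = R√(Δφ²+q²Δλ²) = 7913.9 nmi
Excess = (7913.9 − 6632.5) / 6632.5 = 1281.4 / 6632.5 = 19.32% ≈ 19.3%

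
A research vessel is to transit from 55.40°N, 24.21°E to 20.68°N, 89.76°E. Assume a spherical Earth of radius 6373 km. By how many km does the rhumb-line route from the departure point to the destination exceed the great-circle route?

Great circle: cos σ = sin φ₁ sin φ₂ + cos φ₁ cos φ₂ cos Δλ,  σ = 1.0349 rad → d_gc = 6595.7 km
Rhumb line: Δψ = -0.7974, q = Δφ/Δψ = 0.7599, d_rh = R√(Δφ²+q²Δλ²) = 6753.7 km
Excess = 6753.7 − 6595.7 = 158.0 ≈ 158 km

158 km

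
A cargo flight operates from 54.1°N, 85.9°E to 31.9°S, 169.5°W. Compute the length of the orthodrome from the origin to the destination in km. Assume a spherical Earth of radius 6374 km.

13751 km

Haversine: a = sin²(Δφ/2)+cos φ₁ cos φ₂ sin²(Δλ/2) = 0.77677;  σ = 2·atan2(√a,√(1−a))
σ = 123.610° → d = Rσ = 6374·2.15741 = 13751 km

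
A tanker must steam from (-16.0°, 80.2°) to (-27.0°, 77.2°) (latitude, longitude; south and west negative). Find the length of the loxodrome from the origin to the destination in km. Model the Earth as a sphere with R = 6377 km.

Rhumb course C = atan2(Δλ, Δψ) with Δψ = ln[tan(π/4+φ₂/2)/tan(π/4+φ₁/2)] = -0.2068, Δλ = -0.0524 → C = 194.21°
d = R·|Δφ| / |cos C| = 6377·0.19199 / 0.96940 = 1263 km

1263 km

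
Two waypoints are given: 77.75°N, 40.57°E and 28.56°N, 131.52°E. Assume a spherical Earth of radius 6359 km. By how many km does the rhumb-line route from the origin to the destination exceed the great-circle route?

526 km

Great circle: cos σ = sin φ₁ sin φ₂ + cos φ₁ cos φ₂ cos Δλ,  σ = 1.0882 rad → d_gc = 6919.7 km
Rhumb line: Δψ = -1.7115, q = Δφ/Δψ = 0.5016, d_rh = R√(Δφ²+q²Δλ²) = 7445.9 km
Excess = 7445.9 − 6919.7 = 526.2 ≈ 526 km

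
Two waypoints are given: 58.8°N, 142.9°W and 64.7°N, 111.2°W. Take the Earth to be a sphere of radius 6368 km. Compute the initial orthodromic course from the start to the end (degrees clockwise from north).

θ = atan2( sin Δλ·cos φ₂ ,  cos φ₁ sin φ₂ − sin φ₁ cos φ₂ cos Δλ )
  = atan2(+0.2246, +0.1573) = 54.99°

55.0°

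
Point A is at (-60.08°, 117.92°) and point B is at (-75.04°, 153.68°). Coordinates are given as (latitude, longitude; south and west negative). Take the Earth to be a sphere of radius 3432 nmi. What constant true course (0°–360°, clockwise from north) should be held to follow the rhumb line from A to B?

138.7°

Meridional parts: M(φ₁)=-1.3198, M(φ₂)=-2.0303 → ΔM = -0.7105;  Δλ = +0.6241 rad
tan C = Δλ / ΔM = -0.8784 → C = 138.70°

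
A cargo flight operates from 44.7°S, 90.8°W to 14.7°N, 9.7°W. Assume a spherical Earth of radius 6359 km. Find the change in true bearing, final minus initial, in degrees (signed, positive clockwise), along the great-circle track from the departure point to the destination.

At departure: θ₁ = atan2(sin Δλ cos φ₂, cos φ₁ sin φ₂ − sin φ₁ cos φ₂ cos Δλ) = 73.36°
At arrival: θ₂ = atan2(sin Δλ cos φ₁, −cos φ₂ sin φ₁ + sin φ₂ cos φ₁ cos Δλ) = 44.75°
Δθ = θ₂ − θ₁ = -28.6°

-28.6°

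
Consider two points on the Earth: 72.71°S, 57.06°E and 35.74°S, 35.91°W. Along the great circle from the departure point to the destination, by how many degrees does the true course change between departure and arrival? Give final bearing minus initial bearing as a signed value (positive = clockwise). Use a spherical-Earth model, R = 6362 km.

+84.0°

Initial bearing θ₁ = atan2(sin Δλ cos φ₂, cos φ₁ sin φ₂ − sin φ₁ cos φ₂ cos Δλ) = 255.23°
Final bearing θ₂ = (initial bearing from the destination back to the start) + 180° = 339.26°
Δθ = θ₂ − θ₁ = +84.0°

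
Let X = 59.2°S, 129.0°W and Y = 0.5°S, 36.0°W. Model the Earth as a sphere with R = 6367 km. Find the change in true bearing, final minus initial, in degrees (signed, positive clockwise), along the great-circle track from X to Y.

At departure: θ₁ = atan2(sin Δλ cos φ₂, cos φ₁ sin φ₂ − sin φ₁ cos φ₂ cos Δλ) = 92.83°
At arrival: θ₂ = atan2(sin Δλ cos φ₁, −cos φ₂ sin φ₁ + sin φ₂ cos φ₁ cos Δλ) = 30.76°
Δθ = θ₂ − θ₁ = -62.1°

-62.1°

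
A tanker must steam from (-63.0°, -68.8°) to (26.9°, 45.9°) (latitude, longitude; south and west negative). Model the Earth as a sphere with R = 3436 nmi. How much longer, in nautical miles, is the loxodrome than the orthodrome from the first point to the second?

Great circle: cos σ = sin φ₁ sin φ₂ + cos φ₁ cos φ₂ cos Δλ,  σ = 2.1801 rad → d_gc = 7490.9 nmi
Rhumb line: Δψ = +1.9145, q = Δφ/Δψ = 0.8195, d_rh = R√(Δφ²+q²Δλ²) = 7800.3 nmi
Excess = 7800.3 − 7490.9 = 309.4 ≈ 309 nmi

309 nmi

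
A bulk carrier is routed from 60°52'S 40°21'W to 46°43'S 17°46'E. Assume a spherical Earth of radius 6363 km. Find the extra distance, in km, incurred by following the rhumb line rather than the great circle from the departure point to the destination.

Great circle: cos σ = sin φ₁ sin φ₂ + cos φ₁ cos φ₂ cos Δλ,  σ = 0.6229 rad → d_gc = 3963.7 km
Rhumb line: Δψ = +0.4232, q = Δφ/Δψ = 0.5835, d_rh = R√(Δφ²+q²Δλ²) = 4081.0 km
Excess = 4081.0 − 3963.7 = 117.3 ≈ 117 km

117 km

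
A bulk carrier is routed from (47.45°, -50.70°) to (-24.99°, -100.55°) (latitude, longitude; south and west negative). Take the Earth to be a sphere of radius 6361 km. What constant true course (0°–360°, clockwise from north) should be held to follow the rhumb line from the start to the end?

Δψ = ln[tan(π/4+φ₂/2)/tan(π/4+φ₁/2)] = -1.3939
Δλ = -0.8700 rad (taken the short way round)
course = atan2(Δλ, Δψ) = 211.97°

212.0°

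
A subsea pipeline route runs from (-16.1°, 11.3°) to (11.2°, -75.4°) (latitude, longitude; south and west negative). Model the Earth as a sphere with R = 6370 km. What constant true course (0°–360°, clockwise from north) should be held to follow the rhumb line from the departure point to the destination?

287.7°

Meridional parts: M(φ₁)=-0.2848, M(φ₂)=+0.1967 → ΔM = +0.4815;  Δλ = -1.5132 rad
tan C = Δλ / ΔM = -3.1427 → C = 287.65°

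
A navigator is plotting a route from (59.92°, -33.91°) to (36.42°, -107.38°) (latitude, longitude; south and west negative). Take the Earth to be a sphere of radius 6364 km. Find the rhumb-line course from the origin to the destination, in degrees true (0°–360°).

Δψ = ln[tan(π/4+φ₂/2)/tan(π/4+φ₁/2)] = -0.6308
Δλ = -1.2823 rad (taken the short way round)
course = atan2(Δλ, Δψ) = 243.81°

243.8°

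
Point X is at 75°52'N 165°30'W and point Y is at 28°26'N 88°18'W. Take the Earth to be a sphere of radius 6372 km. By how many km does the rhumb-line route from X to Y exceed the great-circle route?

Great circle: cos σ = sin φ₁ sin φ₂ + cos φ₁ cos φ₂ cos Δλ,  σ = 1.0364 rad → d_gc = 6604.1 km
Rhumb line: Δψ = -1.5698, q = Δφ/Δψ = 0.5274, d_rh = R√(Δφ²+q²Δλ²) = 6951.9 km
Excess = 6951.9 − 6604.1 = 347.8 ≈ 348 km

348 km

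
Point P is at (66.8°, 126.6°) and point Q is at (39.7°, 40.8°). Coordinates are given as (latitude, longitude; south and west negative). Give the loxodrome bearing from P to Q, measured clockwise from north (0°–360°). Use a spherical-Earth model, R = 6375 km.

241.1°

Meridional parts: M(φ₁)=+1.5834, M(φ₂)=+0.7561 → ΔM = -0.8273;  Δλ = -1.4975 rad
tan C = Δλ / ΔM = +1.8100 → C = 241.08°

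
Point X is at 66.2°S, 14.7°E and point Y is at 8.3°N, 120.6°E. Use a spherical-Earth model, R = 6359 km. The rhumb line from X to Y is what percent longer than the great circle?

Great circle: σ = 1.8147 rad → d_gc = Rσ = 11539.6 km
Rhumb: Δφ = +1.3003, Δλ = +1.8483, Δψ = +1.7025, q = Δφ/Δψ = 0.7637 → d_rh = R√(Δφ²+q²Δλ²) = 12204.2 km
Excess = (12204.2 − 11539.6) / 11539.6 = 664.6 / 11539.6 = 5.76% ≈ 5.8%

5.8%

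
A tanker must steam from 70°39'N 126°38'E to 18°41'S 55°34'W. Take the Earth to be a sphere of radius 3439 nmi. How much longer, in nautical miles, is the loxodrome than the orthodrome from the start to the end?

1880 nmi

Great circle: cos σ = sin φ₁ sin φ₂ + cos φ₁ cos φ₂ cos Δλ,  σ = 2.2343 rad → d_gc = 7683.8 nmi
Rhumb line: Δψ = -2.1011, q = Δφ/Δψ = 0.7421, d_rh = R√(Δφ²+q²Δλ²) = 9563.6 nmi
Excess = 9563.6 − 7683.8 = 1879.8 ≈ 1880 nmi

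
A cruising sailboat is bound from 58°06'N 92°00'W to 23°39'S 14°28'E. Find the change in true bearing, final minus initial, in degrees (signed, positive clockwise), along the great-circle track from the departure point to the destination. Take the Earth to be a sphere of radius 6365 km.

+55.3°

At departure: θ₁ = atan2(sin Δλ cos φ₂, cos φ₁ sin φ₂ − sin φ₁ cos φ₂ cos Δλ) = 89.45°
At arrival: θ₂ = atan2(sin Δλ cos φ₁, −cos φ₂ sin φ₁ + sin φ₂ cos φ₁ cos Δλ) = 144.77°
Δθ = θ₂ − θ₁ = +55.3°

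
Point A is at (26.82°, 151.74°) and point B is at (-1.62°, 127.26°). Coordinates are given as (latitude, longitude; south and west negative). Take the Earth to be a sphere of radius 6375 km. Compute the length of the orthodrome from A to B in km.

cos σ = sin φ₁ sin φ₂ + cos φ₁ cos φ₂ cos Δλ
      = sin(26.82°)sin(-1.62°) + cos(26.82°)cos(-1.62°)cos(-24.48°) = 0.7991
σ = 36.953° → d = Rσ = 6375·0.64496 = 4112 km

4112 km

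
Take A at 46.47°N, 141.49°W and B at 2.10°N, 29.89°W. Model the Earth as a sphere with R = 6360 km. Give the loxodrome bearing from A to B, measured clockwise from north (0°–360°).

Δψ = ln[tan(π/4+φ₂/2)/tan(π/4+φ₁/2)] = -0.8815
Δλ = +1.9478 rad (taken the short way round)
course = atan2(Δλ, Δψ) = 114.35°

114.3°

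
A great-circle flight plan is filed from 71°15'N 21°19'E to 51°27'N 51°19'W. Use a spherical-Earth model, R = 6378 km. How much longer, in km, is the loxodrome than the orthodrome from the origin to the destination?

226 km

Great circle: cos σ = sin φ₁ sin φ₂ + cos φ₁ cos φ₂ cos Δλ,  σ = 0.6429 rad → d_gc = 4100.5 km
Rhumb line: Δψ = -0.7505, q = Δφ/Δψ = 0.4604, d_rh = R√(Δφ²+q²Δλ²) = 4326.3 km
Excess = 4326.3 − 4100.5 = 225.8 ≈ 226 km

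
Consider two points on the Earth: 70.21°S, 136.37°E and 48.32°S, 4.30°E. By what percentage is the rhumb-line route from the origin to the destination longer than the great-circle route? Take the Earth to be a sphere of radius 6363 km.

Great circle: σ = 0.9861 rad → d_gc = Rσ = 6274.9 km
Rhumb: Δφ = +0.3821, Δλ = -2.3051, Δψ = +0.7803, q = Δφ/Δψ = 0.4896 → d_rh = R√(Δφ²+q²Δλ²) = 7581.2 km
Excess = (7581.2 − 6274.9) / 6274.9 = 1306.3 / 6274.9 = 20.82% ≈ 20.8%

20.8%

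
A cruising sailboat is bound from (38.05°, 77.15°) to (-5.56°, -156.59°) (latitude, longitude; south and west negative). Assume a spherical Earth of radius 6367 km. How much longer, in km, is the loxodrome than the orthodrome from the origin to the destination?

Great circle: cos σ = sin φ₁ sin φ₂ + cos φ₁ cos φ₂ cos Δλ,  σ = 2.1215 rad → d_gc = 13507.5 km
Rhumb line: Δψ = -0.8163, q = Δφ/Δψ = 0.9324, d_rh = R√(Δφ²+q²Δλ²) = 13951.4 km
Excess = 13951.4 − 13507.5 = 443.9 ≈ 444 km

444 km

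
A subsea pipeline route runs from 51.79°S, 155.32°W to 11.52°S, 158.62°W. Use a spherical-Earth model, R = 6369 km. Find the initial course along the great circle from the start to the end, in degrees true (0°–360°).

N = sin Δλ·cos φ₂ = -0.0564;  D = cos φ₁ sin φ₂ − sin φ₁ cos φ₂ cos Δλ = +0.6451
initial course = atan2(N, D) = 355.00°

355.0°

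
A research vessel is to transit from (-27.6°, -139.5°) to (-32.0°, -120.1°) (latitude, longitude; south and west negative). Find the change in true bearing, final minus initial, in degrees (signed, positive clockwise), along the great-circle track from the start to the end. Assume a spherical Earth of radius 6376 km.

Initial bearing θ₁ = atan2(sin Δλ cos φ₂, cos φ₁ sin φ₂ − sin φ₁ cos φ₂ cos Δλ) = 109.37°
Final bearing θ₂ = (initial bearing from the destination back to the start) + 180° = 99.65°
Δθ = θ₂ − θ₁ = -9.7°

-9.7°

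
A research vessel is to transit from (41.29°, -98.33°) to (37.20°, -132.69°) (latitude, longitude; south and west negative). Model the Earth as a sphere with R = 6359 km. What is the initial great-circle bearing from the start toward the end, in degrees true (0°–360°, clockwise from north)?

272.6°

N = sin Δλ·cos φ₂ = -0.4496;  D = cos φ₁ sin φ₂ − sin φ₁ cos φ₂ cos Δλ = +0.0204
initial course = atan2(N, D) = 272.60°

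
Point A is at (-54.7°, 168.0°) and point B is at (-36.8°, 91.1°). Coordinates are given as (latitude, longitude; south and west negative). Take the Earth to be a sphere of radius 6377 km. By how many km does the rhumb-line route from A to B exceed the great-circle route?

Great circle: cos σ = sin φ₁ sin φ₂ + cos φ₁ cos φ₂ cos Δλ,  σ = 0.9351 rad → d_gc = 5962.96 km
Rhumb line: Δψ = +0.4535, q = Δφ/Δψ = 0.6889, d_rh = R√(Δφ²+q²Δλ²) = 6223.49 km
Excess = 6223.49 − 5962.96 = 260.53 ≈ 261 km

261 km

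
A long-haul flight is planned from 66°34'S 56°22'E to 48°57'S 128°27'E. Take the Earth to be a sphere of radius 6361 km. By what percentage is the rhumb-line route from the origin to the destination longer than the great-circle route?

Great circle: σ = 0.6884 rad → d_gc = Rσ = 4378.7 km
Rhumb: Δφ = +0.3075, Δλ = +1.2581, Δψ = +0.5907, q = Δφ/Δψ = 0.5206 → d_rh = R√(Δφ²+q²Δλ²) = 4602.1 km
Excess = (4602.1 − 4378.7) / 4378.7 = 223.4 / 4378.7 = 5.10% ≈ 5.1%

5.1%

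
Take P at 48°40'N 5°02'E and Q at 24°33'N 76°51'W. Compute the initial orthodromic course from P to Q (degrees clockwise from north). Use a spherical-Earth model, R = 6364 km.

N = sin Δλ·cos φ₂ = -0.9005;  D = cos φ₁ sin φ₂ − sin φ₁ cos φ₂ cos Δλ = +0.1780
initial course = atan2(N, D) = 281.18°

281.2°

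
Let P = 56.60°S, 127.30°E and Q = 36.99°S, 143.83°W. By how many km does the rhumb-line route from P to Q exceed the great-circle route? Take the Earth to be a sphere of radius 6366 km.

413 km

Great circle: cos σ = sin φ₁ sin φ₂ + cos φ₁ cos φ₂ cos Δλ,  σ = 1.0345 rad → d_gc = 6585.5 km
Rhumb line: Δψ = +0.5082, q = Δφ/Δψ = 0.6735, d_rh = R√(Δφ²+q²Δλ²) = 6998.4 km
Excess = 6998.4 − 6585.5 = 412.9 ≈ 413 km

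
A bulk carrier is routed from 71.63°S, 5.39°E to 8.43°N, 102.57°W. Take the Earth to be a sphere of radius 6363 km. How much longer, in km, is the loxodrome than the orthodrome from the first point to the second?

798 km

Great circle: cos σ = sin φ₁ sin φ₂ + cos φ₁ cos φ₂ cos Δλ,  σ = 1.8083 rad → d_gc = 11506.1 km
Rhumb line: Δψ = +1.9697, q = Δφ/Δψ = 0.7094, d_rh = R√(Δφ²+q²Δλ²) = 12304.2 km
Excess = 12304.2 − 11506.1 = 798.1 ≈ 798 km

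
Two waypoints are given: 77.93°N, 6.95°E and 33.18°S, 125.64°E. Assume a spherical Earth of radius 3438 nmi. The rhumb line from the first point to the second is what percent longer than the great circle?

Great circle: σ = 2.2385 rad → d_gc = Rσ = 7696.0 nmi
Rhumb: Δφ = -1.9392, Δλ = +2.0715, Δψ = -2.8614, q = Δφ/Δψ = 0.6777 → d_rh = R√(Δφ²+q²Δλ²) = 8230.8 nmi
Excess = (8230.8 − 7696.0) / 7696.0 = 534.8 / 7696.0 = 6.949% ≈ 6.9%

6.9%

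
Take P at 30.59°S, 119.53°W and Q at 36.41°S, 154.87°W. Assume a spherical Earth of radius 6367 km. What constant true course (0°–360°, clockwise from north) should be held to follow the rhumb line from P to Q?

258.8°

Δψ = ln[tan(π/4+φ₂/2)/tan(π/4+φ₁/2)] = -0.1219
Δλ = -0.6168 rad (taken the short way round)
course = atan2(Δλ, Δψ) = 258.82°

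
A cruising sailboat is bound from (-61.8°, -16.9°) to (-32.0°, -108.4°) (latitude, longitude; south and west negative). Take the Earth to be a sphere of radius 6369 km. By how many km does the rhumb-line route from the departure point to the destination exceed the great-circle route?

Great circle: cos σ = sin φ₁ sin φ₂ + cos φ₁ cos φ₂ cos Δλ,  σ = 1.0967 rad → d_gc = 6984.9 km
Rhumb line: Δψ = +0.7915, q = Δφ/Δψ = 0.6571, d_rh = R√(Δφ²+q²Δλ²) = 7459.2 km
Excess = 7459.2 − 6984.9 = 474.3 ≈ 474 km

474 km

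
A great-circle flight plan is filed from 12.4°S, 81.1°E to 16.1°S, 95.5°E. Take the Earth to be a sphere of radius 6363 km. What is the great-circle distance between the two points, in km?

1603 km

cos σ = sin φ₁ sin φ₂ + cos φ₁ cos φ₂ cos Δλ
      = sin(-12.40°)sin(-16.10°) + cos(-12.40°)cos(-16.10°)cos(14.40°) = 0.9684
σ = 14.434° → d = Rσ = 6363·0.25192 = 1603 km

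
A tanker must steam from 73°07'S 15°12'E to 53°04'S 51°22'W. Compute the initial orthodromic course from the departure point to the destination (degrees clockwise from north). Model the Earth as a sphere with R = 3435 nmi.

N = sin Δλ·cos φ₂ = -0.5513;  D = cos φ₁ sin φ₂ − sin φ₁ cos φ₂ cos Δλ = -0.0035
initial course = atan2(N, D) = 269.64°

269.6°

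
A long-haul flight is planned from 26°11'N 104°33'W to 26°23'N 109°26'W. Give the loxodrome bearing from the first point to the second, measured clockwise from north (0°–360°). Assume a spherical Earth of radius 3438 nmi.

Meridional parts: M(φ₁)=+0.4738, M(φ₂)=+0.4777 → ΔM = +0.0039;  Δλ = -0.0852 rad
tan C = Δλ / ΔM = -21.8923 → C = 272.62°

272.6°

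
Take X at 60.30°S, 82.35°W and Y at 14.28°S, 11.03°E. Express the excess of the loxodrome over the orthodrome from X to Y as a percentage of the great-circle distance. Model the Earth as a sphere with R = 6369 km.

Great circle: σ = 1.3838 rad → d_gc = Rσ = 8813.2 km
Rhumb: Δφ = +0.8032, Δλ = +1.6298, Δψ = +1.0756, q = Δφ/Δψ = 0.7467 → d_rh = R√(Δφ²+q²Δλ²) = 9287.1 km
Excess = (9287.1 − 8813.2) / 8813.2 = 473.9 / 8813.2 = 5.38% ≈ 5.4%

5.4%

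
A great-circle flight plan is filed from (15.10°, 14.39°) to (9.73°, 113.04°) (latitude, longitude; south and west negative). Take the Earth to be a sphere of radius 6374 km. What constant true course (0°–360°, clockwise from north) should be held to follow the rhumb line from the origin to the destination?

93.2°

Δψ = ln[tan(π/4+φ₂/2)/tan(π/4+φ₁/2)] = -0.0960
Δλ = +1.7218 rad (taken the short way round)
course = atan2(Δλ, Δψ) = 93.19°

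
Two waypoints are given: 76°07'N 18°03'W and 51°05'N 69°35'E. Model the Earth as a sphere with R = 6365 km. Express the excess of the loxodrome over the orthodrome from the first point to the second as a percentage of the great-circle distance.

8.4%

Great circle: σ = 0.7051 rad → d_gc = Rσ = 4487.9 km
Rhumb: Δφ = -0.4369, Δλ = +1.5295, Δψ = -1.0653, q = Δφ/Δψ = 0.4101 → d_rh = R√(Δφ²+q²Δλ²) = 4865.6 km
Excess = (4865.6 − 4487.9) / 4487.9 = 377.7 / 4487.9 = 8.42% ≈ 8.4%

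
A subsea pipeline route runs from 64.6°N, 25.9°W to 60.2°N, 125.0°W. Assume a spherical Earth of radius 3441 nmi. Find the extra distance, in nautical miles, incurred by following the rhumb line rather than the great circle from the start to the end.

278 nmi

Great circle: cos σ = sin φ₁ sin φ₂ + cos φ₁ cos φ₂ cos Δλ,  σ = 0.7225 rad → d_gc = 2486.1 nmi
Rhumb line: Δψ = -0.1661, q = Δφ/Δψ = 0.4623, d_rh = R√(Δφ²+q²Δλ²) = 2764.4 nmi
Excess = 2764.4 − 2486.1 = 278.3 ≈ 278 nmi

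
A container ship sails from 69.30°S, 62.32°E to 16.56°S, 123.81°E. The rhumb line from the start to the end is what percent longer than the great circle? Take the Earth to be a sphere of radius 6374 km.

Great circle: σ = 1.1281 rad → d_gc = Rσ = 7190.8 km
Rhumb: Δφ = +0.9205, Δλ = +1.0732, Δψ = +1.4071, q = Δφ/Δψ = 0.6542 → d_rh = R√(Δφ²+q²Δλ²) = 7378.9 km
Excess = (7378.9 − 7190.8) / 7190.8 = 188.1 / 7190.8 = 2.62% ≈ 2.6%

2.6%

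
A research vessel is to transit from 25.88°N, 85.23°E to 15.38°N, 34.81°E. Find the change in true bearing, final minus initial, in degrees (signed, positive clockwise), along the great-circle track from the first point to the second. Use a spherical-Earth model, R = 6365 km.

-18.9°

At departure: θ₁ = atan2(sin Δλ cos φ₂, cos φ₁ sin φ₂ − sin φ₁ cos φ₂ cos Δλ) = 267.72°
At arrival: θ₂ = atan2(sin Δλ cos φ₁, −cos φ₂ sin φ₁ + sin φ₂ cos φ₁ cos Δλ) = 248.81°
Δθ = θ₂ − θ₁ = -18.9°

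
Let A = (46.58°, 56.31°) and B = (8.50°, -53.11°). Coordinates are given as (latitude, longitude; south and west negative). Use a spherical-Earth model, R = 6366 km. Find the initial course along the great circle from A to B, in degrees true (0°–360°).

290.1°

N = sin Δλ·cos φ₂ = -0.9327;  D = cos φ₁ sin φ₂ − sin φ₁ cos φ₂ cos Δλ = +0.3404
initial course = atan2(N, D) = 290.05°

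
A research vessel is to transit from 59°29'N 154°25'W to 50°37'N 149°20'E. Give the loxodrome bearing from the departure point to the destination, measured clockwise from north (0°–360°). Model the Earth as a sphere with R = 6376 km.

Meridional parts: M(φ₁)=+1.2991, M(φ₂)=+1.0275 → ΔM = -0.2715;  Δλ = -0.9817 rad
tan C = Δλ / ΔM = +3.6157 → C = 254.54°

254.5°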